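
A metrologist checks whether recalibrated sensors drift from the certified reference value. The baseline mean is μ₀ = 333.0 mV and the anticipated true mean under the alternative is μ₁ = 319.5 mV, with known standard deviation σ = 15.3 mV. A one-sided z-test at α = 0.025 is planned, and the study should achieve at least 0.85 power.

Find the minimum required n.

Standardized effect: d = |μ₁ − μ₀| / σ = |319.5 − 333.0| / 15.3 = 0.8824
For power 0.85 need Φ(δ − z_{0.025}) = 0.85, so δ = z_{0.025} + z_{0.15} = 1.960 + 1.036 = 2.996.
δ = d·√n ⇒ n = (δ/d)² = (2.996 / 0.8824)² = 11.53.
Round up to the next whole unit.

n = 12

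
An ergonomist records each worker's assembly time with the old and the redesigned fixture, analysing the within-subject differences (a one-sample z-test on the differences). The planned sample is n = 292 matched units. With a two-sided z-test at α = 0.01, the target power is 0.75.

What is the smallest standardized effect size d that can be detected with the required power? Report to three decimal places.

d ≈ 0.190

Required noncentrality: δ = z_{0.005} + z_{0.25} = 2.576 + 0.674 = 3.250.
(The second rejection-region term Φ(−δ − z_{α/2}) is negligible and dropped.)
δ = d·√n ⇒ d = δ/√n = 3.250/√292 = 0.1902.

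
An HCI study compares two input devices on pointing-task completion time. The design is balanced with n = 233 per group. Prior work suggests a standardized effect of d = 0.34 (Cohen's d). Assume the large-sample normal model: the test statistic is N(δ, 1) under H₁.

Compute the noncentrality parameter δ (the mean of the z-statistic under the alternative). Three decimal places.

δ = d·√(n/2) = 0.34 × √(233/2) = 3.6698

δ ≈ 3.670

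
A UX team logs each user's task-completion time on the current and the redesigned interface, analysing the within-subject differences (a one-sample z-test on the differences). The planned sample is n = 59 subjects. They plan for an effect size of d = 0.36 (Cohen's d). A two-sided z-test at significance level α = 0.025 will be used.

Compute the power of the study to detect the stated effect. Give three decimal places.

Noncentrality parameter: δ = d·√n = 0.36 × √59 = 2.7652
Critical value for a two-sided test at α = 0.025: z_{α/2} = 2.241.
Power = Φ(δ − 2.241) + Φ(−δ − 2.241) = Φ(0.524) + Φ(-5.007) = 0.6998 + 0.0000 = 0.6998.

Power ≈ 0.700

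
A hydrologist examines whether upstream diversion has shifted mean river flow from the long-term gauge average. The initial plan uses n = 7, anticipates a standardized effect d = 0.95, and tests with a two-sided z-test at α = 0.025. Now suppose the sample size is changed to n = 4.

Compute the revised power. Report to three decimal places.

With n = 4: δ = d·√n = 0.95 × √4 = 1.9000. Critical value z_{0.0125} = 2.241.
Revised power = Φ(δ − 2.241) + Φ(−δ − 2.241) = Φ(-0.341) + Φ(-4.141) = 0.3664 + 0.0000 = 0.3664.

Power ≈ 0.366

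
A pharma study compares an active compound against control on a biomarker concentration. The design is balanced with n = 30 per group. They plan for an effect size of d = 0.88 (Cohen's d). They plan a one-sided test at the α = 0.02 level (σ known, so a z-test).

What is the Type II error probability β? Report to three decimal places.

Noncentrality parameter: δ = d·√(n/2) = 0.88 × √(30/2) = 3.4082
Critical value for a one-sided test at α = 0.02: z_α = 2.054.
Power = P(Z > 2.054 − δ) = Φ(1.354) = 0.9122.
Type II error: β = 1 − power = 1 − 0.9122 = 0.0878.

β ≈ 0.088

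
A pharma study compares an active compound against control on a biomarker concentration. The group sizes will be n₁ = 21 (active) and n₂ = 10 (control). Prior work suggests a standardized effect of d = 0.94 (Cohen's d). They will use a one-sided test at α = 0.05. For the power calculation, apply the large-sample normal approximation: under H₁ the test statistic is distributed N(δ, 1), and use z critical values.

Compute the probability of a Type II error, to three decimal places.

Noncentrality parameter: δ = d / √(1/n₁ + 1/n₂) = 0.94 / √(1/21 + 1/10) = 2.4466
One-sided α = 0.05 → critical value z_{0.05} = 1.645.
Power = P(Z > 1.645 − δ) = Φ(0.802) = 0.7886.
Type II error: β = 1 − power = 1 − 0.7886 = 0.2114.

β ≈ 0.211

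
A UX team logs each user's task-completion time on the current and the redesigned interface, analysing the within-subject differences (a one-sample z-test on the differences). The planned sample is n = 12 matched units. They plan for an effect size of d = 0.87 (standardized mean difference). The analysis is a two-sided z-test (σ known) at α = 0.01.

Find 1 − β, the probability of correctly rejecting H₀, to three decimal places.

Noncentrality parameter: δ = d·√n = 0.87 × √12 = 3.0138
Critical value for a two-sided test at α = 0.01: z_{α/2} = 2.576.
Power = Φ(δ − 2.576) + Φ(−δ − 2.576) = Φ(0.438) + Φ(-5.590) = 0.6693 + 0.0000 = 0.6693.

Power ≈ 0.669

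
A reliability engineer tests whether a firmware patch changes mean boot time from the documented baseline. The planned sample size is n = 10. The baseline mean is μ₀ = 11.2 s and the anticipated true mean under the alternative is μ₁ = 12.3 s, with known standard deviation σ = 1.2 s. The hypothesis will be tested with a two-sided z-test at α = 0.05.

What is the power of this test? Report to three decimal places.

Standardized effect: d = |μ₁ − μ₀| / σ = |12.3 − 11.2| / 1.2 = 0.9167
Noncentrality parameter: δ = d·√n = 0.9167 × √10 = 2.8988
Critical value for a two-sided test at α = 0.05: z_{α/2} = 1.960.
Power = Φ(δ − 1.960) + Φ(−δ − 1.960) = Φ(0.939) + Φ(-4.859) = 0.8261 + 0.0000 = 0.8261.

Power ≈ 0.826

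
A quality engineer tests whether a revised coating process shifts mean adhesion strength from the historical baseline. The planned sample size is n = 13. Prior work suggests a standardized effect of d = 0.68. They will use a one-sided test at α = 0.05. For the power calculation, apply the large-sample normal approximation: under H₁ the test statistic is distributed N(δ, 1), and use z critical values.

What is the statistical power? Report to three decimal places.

Noncentrality parameter: δ = d·√n = 0.68 × √13 = 2.4518
One-sided α = 0.05 → critical value z_{0.05} = 1.645.
Power = P(Z > 1.645 − δ) = Φ(0.807) = 0.7901.

Power ≈ 0.790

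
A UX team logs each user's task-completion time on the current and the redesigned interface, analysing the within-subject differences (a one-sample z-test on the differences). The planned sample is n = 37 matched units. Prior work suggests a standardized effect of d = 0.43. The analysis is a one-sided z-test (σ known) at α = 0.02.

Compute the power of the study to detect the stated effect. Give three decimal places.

Noncentrality parameter: δ = d·√n = 0.43 × √37 = 2.6156
One-sided α = 0.02 → critical value z_{0.02} = 2.054.
Power = Φ(δ − 2.054) = Φ(0.562) = 0.7129.

Power ≈ 0.713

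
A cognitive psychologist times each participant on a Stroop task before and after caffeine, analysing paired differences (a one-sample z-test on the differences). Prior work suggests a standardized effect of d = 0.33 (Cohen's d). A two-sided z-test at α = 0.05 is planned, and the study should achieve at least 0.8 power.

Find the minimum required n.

n = 73

Set Φ(δ − 1.960) = 0.8; then δ − 1.960 = Φ⁻¹(0.8) = 0.842, giving δ = 2.802.
(Ignoring the negligible lower-tail rejection probability gives the usual closed-form inversion.)
δ = d·√n ⇒ n = (δ/d)² = (2.802 / 0.33)² = 72.07.
Round up to the next whole unit.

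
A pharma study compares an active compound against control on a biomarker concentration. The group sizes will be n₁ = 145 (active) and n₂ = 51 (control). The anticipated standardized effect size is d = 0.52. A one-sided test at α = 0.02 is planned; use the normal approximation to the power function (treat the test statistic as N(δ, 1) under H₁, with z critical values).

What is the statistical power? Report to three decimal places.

Power ≈ 0.873

Noncentrality parameter: δ = d / √(1/n₁ + 1/n₂) = 0.52 / √(1/145 + 1/51) = 3.1941
Critical value for a one-sided test at α = 0.02: z_α = 2.054.
Power = Φ(δ − 2.054) = Φ(1.140) = 0.8729.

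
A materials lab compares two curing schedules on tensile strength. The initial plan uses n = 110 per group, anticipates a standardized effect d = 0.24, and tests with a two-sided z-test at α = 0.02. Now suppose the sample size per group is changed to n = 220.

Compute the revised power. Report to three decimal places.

Power ≈ 0.576

With n = 220 per group: δ = d·√(n/2) = 0.24 × √(220/2) = 2.5171. Critical value z_{0.01} = 2.326.
Revised power = Φ(δ − 2.326) + Φ(−δ − 2.326) = Φ(0.191) + Φ(-4.843) = 0.5757 + 0.0000 = 0.5757.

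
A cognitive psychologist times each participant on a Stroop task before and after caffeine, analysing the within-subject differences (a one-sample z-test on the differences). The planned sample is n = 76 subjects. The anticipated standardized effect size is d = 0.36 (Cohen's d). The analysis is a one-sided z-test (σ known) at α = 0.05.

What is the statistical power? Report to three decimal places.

Noncentrality parameter: δ = d·√n = 0.36 × √76 = 3.1384
One-sided α = 0.05 → critical value z_{0.05} = 1.645.
Power = Φ(δ − 1.645) = Φ(1.494) = 0.9324.

Power ≈ 0.932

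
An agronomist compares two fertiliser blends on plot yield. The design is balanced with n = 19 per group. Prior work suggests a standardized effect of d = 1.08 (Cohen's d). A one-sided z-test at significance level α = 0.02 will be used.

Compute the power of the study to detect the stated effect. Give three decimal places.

Power ≈ 0.899

Noncentrality parameter: λ = d·√(n/2) = 1.08 × √(19/2) = 3.3288
One-sided α = 0.02 → critical value z_{0.02} = 2.054.
Power = Φ(λ − 2.054) = Φ(1.275) = 0.8989.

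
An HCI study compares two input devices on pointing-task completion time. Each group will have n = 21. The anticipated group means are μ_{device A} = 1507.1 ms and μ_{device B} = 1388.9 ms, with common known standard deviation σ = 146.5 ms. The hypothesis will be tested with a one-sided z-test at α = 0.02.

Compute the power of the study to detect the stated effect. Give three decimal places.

Standardized effect: d = |μ_{device A} − μ_{device B}| / σ = |1507.1 − 1388.9| / 146.5 = 0.8068
Noncentrality parameter: δ = d·√(n/2) = 0.8068 × √(21/2) = 2.6144
One-sided α = 0.02 → critical value z_{0.02} = 2.054.
Power = Φ(δ − 2.054) = Φ(0.561) = 0.7125.

Power ≈ 0.712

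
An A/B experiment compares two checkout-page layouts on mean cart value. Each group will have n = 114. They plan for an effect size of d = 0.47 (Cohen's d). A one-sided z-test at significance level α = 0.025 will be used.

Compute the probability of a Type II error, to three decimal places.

β ≈ 0.056

Noncentrality parameter: δ = d·√(n/2) = 0.47 × √(114/2) = 3.5484
One-sided α = 0.025 → critical value z_{0.025} = 1.960.
Power = P(Z > 1.960 − δ) = Φ(1.588) = 0.9439.
Type II error: β = 1 − power = 1 − 0.9439 = 0.0561.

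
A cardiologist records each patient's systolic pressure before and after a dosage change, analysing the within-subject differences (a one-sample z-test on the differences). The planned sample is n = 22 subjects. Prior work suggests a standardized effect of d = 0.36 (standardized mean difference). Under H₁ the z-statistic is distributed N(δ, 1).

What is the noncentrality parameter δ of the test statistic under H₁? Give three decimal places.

The noncentrality parameter scales effect size by the design's sample-size factor: δ = d·√n = 0.36 × √22 = 1.6885

δ ≈ 1.689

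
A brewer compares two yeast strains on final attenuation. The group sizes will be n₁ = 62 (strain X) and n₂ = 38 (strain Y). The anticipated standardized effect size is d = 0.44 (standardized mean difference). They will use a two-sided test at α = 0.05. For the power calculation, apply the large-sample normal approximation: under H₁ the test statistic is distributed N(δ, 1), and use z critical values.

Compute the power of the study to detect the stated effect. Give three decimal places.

Power ≈ 0.570

Noncentrality parameter: δ = d / √(1/n₁ + 1/n₂) = 0.44 / √(1/62 + 1/38) = 2.1357
Critical value for a two-sided test at α = 0.05: z_{α/2} = 1.960.
Power = Φ(δ − 1.960) + Φ(−δ − 1.960) = Φ(0.176) + Φ(-4.096) = 0.5697 + 0.0000 = 0.5698.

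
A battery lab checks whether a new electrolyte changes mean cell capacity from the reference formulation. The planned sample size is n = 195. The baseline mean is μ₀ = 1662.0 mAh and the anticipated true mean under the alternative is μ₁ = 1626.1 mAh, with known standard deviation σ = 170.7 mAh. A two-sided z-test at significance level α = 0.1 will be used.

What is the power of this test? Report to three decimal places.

Power ≈ 0.902

Standardized effect: d = |μ₁ − μ₀| / σ = |1626.1 − 1662.0| / 170.7 = 0.2103
Noncentrality parameter: λ = d·√n = 0.2103 × √195 = 2.9368
Two-sided α = 0.1 → critical value z_{0.05} = 1.645.
Power = Φ(λ − 1.645) + Φ(−λ − 1.645) = Φ(1.292) + Φ(-4.582) = 0.9018 + 0.0000 = 0.9018.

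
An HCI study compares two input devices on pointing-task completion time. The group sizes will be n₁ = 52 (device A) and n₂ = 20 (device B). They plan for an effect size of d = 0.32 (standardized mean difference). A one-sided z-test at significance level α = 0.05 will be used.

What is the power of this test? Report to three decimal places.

Noncentrality parameter: δ = d / √(1/n₁ + 1/n₂) = 0.32 / √(1/52 + 1/20) = 1.2162
One-sided α = 0.05 → critical value z_{0.05} = 1.645.
Power = Φ(δ − 1.645) = Φ(-0.429) = 0.3341.

Power ≈ 0.334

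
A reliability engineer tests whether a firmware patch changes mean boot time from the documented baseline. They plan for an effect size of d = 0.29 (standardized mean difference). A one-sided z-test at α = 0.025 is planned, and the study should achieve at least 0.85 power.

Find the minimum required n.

Set Φ(δ − 1.960) = 0.85; then δ − 1.960 = Φ⁻¹(0.85) = 1.036, giving δ = 2.996.
δ = d·√n ⇒ n = (δ/d)² = (2.996 / 0.29)² = 106.76.
Round up to the next whole unit.

n = 107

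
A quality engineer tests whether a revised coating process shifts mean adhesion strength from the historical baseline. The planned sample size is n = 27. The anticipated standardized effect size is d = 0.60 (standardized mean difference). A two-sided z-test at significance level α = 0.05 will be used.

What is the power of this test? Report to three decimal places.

Noncentrality parameter: δ = d·√n = 0.60 × √27 = 3.1177
Two-sided α = 0.05 → critical value z_{0.025} = 1.960.
Power = Φ(δ − 1.960) + Φ(−δ − 1.960) = Φ(1.158) + Φ(-5.078) = 0.8765 + 0.0000 = 0.8765.

Power ≈ 0.877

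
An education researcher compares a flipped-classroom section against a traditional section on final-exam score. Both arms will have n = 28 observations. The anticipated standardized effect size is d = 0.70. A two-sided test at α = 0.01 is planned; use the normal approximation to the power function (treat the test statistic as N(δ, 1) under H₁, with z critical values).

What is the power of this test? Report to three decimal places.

Power ≈ 0.517

Noncentrality parameter: δ = d·√(n/2) = 0.70 × √(28/2) = 2.6192
Critical value for a two-sided test at α = 0.01: z_{α/2} = 2.576.
Power = Φ(δ − 2.576) + Φ(−δ − 2.576) = Φ(0.043) + Φ(-5.195) = 0.5173 + 0.0000 = 0.5173.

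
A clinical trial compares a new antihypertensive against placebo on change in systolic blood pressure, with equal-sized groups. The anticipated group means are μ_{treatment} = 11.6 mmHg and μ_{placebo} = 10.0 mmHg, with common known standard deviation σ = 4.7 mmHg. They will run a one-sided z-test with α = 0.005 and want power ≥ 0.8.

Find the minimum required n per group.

n = 202 per group

Standardized effect: d = |μ_{treatment} − μ_{placebo}| / σ = |11.6 − 10.0| / 4.7 = 0.3404
Set Φ(δ − 2.576) = 0.8; then δ − 2.576 = Φ⁻¹(0.8) = 0.842, giving δ = 3.417.
δ = d·√(n/2) ⇒ n = 2(δ/d)² = 2 × (3.417 / 0.3404)² = 201.55.
Round up to the next whole unit.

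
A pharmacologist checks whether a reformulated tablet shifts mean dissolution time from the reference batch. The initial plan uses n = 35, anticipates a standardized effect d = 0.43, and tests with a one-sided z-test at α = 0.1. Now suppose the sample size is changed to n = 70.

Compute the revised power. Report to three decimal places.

With n = 70: δ = d·√n = 0.43 × √70 = 3.5976. Critical value z_{0.1} = 1.282.
Revised power = P(Z > 1.282 − δ) = Φ(2.316) = 0.9897.

Power ≈ 0.990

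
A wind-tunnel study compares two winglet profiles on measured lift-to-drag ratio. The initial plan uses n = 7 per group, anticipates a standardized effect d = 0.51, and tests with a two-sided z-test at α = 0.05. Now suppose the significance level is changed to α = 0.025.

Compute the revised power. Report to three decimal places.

δ = d·√(n/2) = 0.51 × √(7/2) = 0.9541 (unchanged). New critical value: z_{0.0125} = 2.241.
Revised power = Φ(δ − 2.241) + Φ(−δ − 2.241) = Φ(-1.287) + Φ(-3.196) = 0.0990 + 0.0007 = 0.0997.

Power ≈ 0.100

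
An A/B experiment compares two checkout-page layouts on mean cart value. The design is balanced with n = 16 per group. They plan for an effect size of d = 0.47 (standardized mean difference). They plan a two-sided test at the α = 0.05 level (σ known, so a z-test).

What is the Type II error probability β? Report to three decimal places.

Noncentrality parameter: δ = d·√(n/2) = 0.47 × √(16/2) = 1.3294
Two-sided α = 0.05 → critical value z_{0.025} = 1.960.
Power = Φ(δ − 1.960) + Φ(−δ − 1.960) = Φ(-0.631) + Φ(-3.289) = 0.2641 + 0.0005 = 0.2647.
Type II error: β = 1 − power = 1 − 0.2647 = 0.7353.

β ≈ 0.735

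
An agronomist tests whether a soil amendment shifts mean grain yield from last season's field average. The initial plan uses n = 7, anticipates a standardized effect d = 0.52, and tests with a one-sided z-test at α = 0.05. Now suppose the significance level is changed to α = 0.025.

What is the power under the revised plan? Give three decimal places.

δ = d·√n = 0.52 × √7 = 1.3758 (unchanged). New critical value: z_{0.025} = 1.960.
Revised power = Φ(δ − 1.960) = Φ(-0.584) = 0.2796.

Power ≈ 0.280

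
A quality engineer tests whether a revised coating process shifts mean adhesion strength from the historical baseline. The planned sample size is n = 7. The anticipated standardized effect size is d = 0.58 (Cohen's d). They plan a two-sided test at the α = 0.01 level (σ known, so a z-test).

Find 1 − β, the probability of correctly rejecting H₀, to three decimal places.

Noncentrality parameter: δ = d·√n = 0.58 × √7 = 1.5345
Two-sided α = 0.01 → critical value z_{0.005} = 2.576.
Power = Φ(δ − 2.576) + Φ(−δ − 2.576) = Φ(-1.041) + Φ(-4.110) = 0.1489 + 0.0000 = 0.1489.

Power ≈ 0.149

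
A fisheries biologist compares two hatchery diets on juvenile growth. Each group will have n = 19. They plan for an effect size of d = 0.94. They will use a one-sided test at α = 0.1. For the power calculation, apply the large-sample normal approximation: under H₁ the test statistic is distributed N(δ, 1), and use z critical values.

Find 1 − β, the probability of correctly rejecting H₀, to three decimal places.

Power ≈ 0.947

Noncentrality parameter: δ = d·√(n/2) = 0.94 × √(19/2) = 2.8973
Critical value for a one-sided test at α = 0.1: z_α = 1.282.
Power = Φ(δ − 1.282) = Φ(1.616) = 0.9469.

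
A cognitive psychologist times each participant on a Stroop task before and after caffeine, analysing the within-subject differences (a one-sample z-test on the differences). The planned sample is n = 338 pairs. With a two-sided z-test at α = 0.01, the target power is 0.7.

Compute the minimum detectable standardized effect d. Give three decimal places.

Need Φ(δ − 2.576) = 0.7, so δ = 2.576 + 0.524 = 3.100.
(Lower-tail contribution to power is negligible for δ > 0.)
δ = d·√n ⇒ d = δ/√n = 3.100/√338 = 0.1686.

d ≈ 0.169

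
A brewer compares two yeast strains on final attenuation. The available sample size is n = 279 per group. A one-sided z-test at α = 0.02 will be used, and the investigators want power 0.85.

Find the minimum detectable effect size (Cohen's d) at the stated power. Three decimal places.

Need Φ(δ − 2.054) = 0.85, so δ = 2.054 + 1.036 = 3.090.
δ = d·√(n/2) ⇒ d = δ/√(n/2) = 3.090/√(279/2) = 0.2616.

d ≈ 0.262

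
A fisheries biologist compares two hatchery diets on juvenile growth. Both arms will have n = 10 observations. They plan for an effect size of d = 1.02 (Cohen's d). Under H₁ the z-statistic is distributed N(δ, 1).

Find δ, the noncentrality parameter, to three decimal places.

δ ≈ 2.281

The noncentrality parameter scales effect size by the design's sample-size factor: δ = d·√(n/2) = 1.02 × √(10/2) = 2.2808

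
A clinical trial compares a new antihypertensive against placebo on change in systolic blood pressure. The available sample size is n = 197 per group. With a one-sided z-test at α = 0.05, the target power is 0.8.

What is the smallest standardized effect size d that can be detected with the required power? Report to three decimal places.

Required noncentrality: δ = z_{0.05} + z_{0.20} = 1.645 + 0.842 = 2.486.
δ = d·√(n/2) ⇒ d = δ/√(n/2) = 2.486/√(197/2) = 0.2505.

d ≈ 0.251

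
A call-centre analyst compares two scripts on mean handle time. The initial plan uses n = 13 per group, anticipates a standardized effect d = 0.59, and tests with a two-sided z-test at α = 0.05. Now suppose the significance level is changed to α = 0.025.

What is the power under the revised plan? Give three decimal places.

δ = d·√(n/2) = 0.59 × √(13/2) = 1.5042 (unchanged). New critical value: z_{0.0125} = 2.241.
Revised power = Φ(δ − 2.241) + Φ(−δ − 2.241) = Φ(-0.737) + Φ(-3.746) = 0.2305 + 0.0001 = 0.2306.

Power ≈ 0.231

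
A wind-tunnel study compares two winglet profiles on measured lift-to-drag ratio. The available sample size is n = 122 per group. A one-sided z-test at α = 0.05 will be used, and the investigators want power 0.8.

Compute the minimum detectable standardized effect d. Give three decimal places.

d ≈ 0.318

Need Φ(δ − 1.645) = 0.8, so δ = 1.645 + 0.842 = 2.486.
δ = d·√(n/2) ⇒ d = δ/√(n/2) = 2.486/√(122/2) = 0.3184.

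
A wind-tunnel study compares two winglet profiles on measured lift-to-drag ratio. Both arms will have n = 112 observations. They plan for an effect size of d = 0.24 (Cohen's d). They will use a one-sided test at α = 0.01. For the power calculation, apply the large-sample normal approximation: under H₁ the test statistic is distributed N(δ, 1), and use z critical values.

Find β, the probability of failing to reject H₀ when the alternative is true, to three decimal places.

Noncentrality parameter: δ = d·√(n/2) = 0.24 × √(112/2) = 1.7960
Critical value for a one-sided test at α = 0.01: z_α = 2.326.
Power = P(Z > 2.326 − δ) = Φ(-0.530) = 0.2979.
Type II error: β = 1 − power = 1 − 0.2979 = 0.7021.

β ≈ 0.702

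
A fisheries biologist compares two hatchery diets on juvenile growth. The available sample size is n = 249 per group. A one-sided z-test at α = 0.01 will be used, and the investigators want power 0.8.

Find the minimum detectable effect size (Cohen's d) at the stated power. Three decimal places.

Need Φ(δ − 2.326) = 0.8, so δ = 2.326 + 0.842 = 3.168.
δ = d·√(n/2) ⇒ d = δ/√(n/2) = 3.168/√(249/2) = 0.2839.

d ≈ 0.284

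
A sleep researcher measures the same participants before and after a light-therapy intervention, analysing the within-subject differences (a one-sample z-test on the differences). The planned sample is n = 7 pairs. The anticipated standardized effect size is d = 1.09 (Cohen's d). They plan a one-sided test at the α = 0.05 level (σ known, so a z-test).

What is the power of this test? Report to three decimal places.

Power ≈ 0.892

Noncentrality parameter: δ = d·√n = 1.09 × √7 = 2.8839
One-sided α = 0.05 → critical value z_{0.05} = 1.645.
Power = Φ(δ − 1.645) = Φ(1.239) = 0.8923.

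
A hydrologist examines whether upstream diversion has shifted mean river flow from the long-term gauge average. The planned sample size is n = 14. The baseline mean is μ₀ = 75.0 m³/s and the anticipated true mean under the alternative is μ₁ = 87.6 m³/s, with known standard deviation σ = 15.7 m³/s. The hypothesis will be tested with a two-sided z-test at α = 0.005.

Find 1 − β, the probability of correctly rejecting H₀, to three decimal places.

Power ≈ 0.578

Standardized effect: d = |μ₁ − μ₀| / σ = |87.6 − 75.0| / 15.7 = 0.8025
Noncentrality parameter: δ = d·√n = 0.8025 × √14 = 3.0029
Critical value for a two-sided test at α = 0.005: z_{α/2} = 2.807.
Power = Φ(δ − 2.807) + Φ(−δ − 2.807) = Φ(0.196) + Φ(-5.810) = 0.5776 + 0.0000 = 0.5776.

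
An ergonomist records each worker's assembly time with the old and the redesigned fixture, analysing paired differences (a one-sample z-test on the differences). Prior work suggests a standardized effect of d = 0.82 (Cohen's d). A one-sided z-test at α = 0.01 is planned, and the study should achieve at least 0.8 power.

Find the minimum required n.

For power 0.8 need Φ(δ − z_{0.01}) = 0.8, so δ = z_{0.01} + z_{0.20} = 2.326 + 0.842 = 3.168.
δ = d·√n ⇒ n = (δ/d)² = (3.168 / 0.82)² = 14.93.
Round up to the next whole unit.

n = 15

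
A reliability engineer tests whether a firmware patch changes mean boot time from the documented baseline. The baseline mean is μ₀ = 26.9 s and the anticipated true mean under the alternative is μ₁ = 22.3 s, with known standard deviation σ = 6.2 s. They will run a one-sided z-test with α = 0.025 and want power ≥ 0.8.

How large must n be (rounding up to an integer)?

n = 15

Standardized effect: d = |μ₁ − μ₀| / σ = |22.3 − 26.9| / 6.2 = 0.7419
For power 0.8 need Φ(δ − z_{0.025}) = 0.8, so δ = z_{0.025} + z_{0.20} = 1.960 + 0.842 = 2.802.
δ = d·√n ⇒ n = (δ/d)² = (2.802 / 0.7419)² = 14.26.
Rounding up, n = 15.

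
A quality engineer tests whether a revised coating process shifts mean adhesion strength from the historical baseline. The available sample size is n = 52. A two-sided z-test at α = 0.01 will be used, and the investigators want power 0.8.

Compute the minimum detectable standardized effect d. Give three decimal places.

d ≈ 0.474

Need Φ(δ − 2.576) = 0.8, so δ = 2.576 + 0.842 = 3.417.
(The second rejection-region term Φ(−δ − z_{α/2}) is negligible and dropped.)
δ = d·√n ⇒ d = δ/√n = 3.417/√52 = 0.4739.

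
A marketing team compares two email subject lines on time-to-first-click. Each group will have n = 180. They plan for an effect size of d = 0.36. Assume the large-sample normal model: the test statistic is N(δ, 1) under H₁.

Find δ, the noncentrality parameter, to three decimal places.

The noncentrality parameter scales effect size by the design's sample-size factor: δ = d·√(n/2) = 0.36 × √(180/2) = 3.4153

δ ≈ 3.415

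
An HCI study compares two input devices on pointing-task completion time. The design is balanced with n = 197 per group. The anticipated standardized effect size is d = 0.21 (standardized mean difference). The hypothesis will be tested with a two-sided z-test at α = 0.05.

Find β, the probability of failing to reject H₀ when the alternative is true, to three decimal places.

β ≈ 0.451

Noncentrality parameter: δ = d·√(n/2) = 0.21 × √(197/2) = 2.0842
Critical value for a two-sided test at α = 0.05: z_{α/2} = 1.960.
Power = Φ(δ − 1.960) + Φ(−δ − 1.960) = Φ(0.124) + Φ(-4.044) = 0.5494 + 0.0000 = 0.5495.
Type II error: β = 1 − power = 1 − 0.5495 = 0.4505.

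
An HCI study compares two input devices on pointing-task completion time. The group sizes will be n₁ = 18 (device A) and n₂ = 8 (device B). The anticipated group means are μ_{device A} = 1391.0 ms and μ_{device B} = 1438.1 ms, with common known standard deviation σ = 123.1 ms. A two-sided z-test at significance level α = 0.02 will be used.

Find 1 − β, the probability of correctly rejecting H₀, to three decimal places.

Power ≈ 0.078

Standardized effect: d = |μ_{device A} − μ_{device B}| / σ = |1391.0 − 1438.1| / 123.1 = 0.3826
Noncentrality parameter: δ = d / √(1/n₁ + 1/n₂) = 0.3826 / √(1/18 + 1/8) = 0.9004
Critical value for a two-sided test at α = 0.02: z_{α/2} = 2.326.
Power = Φ(δ − 2.326) + Φ(−δ − 2.326) = Φ(-1.426) + Φ(-3.227) = 0.0769 + 0.0006 = 0.0776.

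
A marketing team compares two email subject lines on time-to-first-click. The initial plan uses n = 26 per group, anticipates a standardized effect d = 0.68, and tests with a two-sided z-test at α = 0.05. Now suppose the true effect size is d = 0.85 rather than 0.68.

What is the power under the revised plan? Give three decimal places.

Power ≈ 0.865

With d = 0.85: δ = d·√(n/2) = 0.85 × √(26/2) = 3.0647. Critical value z_{0.025} = 1.960.
Revised power = Φ(δ − 1.960) + Φ(−δ − 1.960) = Φ(1.105) + Φ(-5.025) = 0.8654 + 0.0000 = 0.8654.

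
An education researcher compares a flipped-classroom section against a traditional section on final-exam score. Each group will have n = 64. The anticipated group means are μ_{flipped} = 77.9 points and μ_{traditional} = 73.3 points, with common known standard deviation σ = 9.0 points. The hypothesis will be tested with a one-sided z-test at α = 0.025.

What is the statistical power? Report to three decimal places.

Power ≈ 0.824

Standardized effect: d = |μ_{flipped} − μ_{traditional}| / σ = |77.9 − 73.3| / 9.0 = 0.5111
Noncentrality parameter: δ = d·√(n/2) = 0.5111 × √(64/2) = 2.8913
Critical value for a one-sided test at α = 0.025: z_α = 1.960.
Power = P(Z > 1.960 − δ) = Φ(0.931) = 0.8242.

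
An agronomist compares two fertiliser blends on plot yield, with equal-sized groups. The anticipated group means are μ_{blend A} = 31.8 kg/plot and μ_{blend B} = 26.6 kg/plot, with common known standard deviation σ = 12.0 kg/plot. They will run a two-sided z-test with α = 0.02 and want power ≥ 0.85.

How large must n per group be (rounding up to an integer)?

n = 121 per group

Standardized effect: d = |μ_{blend A} − μ_{blend B}| / σ = |31.8 − 26.6| / 12.0 = 0.4333
Set Φ(δ − 2.326) = 0.85; then δ − 2.326 = Φ⁻¹(0.85) = 1.036, giving δ = 3.363.
(Ignoring the negligible lower-tail rejection probability gives the usual closed-form inversion.)
δ = d·√(n/2) ⇒ n = 2(δ/d)² = 2 × (3.363 / 0.4333)² = 120.44.
Rounding up, n = 121 per group.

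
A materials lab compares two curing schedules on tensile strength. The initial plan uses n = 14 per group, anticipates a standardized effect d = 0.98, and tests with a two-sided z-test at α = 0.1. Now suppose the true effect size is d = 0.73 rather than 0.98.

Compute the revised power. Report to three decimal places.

With d = 0.73: δ = d·√(n/2) = 0.73 × √(14/2) = 1.9314. Critical value z_{0.05} = 1.645.
Revised power = Φ(δ − 1.645) + Φ(−δ − 1.645) = Φ(0.287) + Φ(-3.576) = 0.6128 + 0.0002 = 0.6129.

Power ≈ 0.613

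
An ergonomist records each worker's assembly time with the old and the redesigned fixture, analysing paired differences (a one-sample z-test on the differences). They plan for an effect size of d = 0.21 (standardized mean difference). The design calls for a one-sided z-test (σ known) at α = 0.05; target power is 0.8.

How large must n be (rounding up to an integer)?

For power 0.8 need Φ(δ − z_{0.05}) = 0.8, so δ = z_{0.05} + z_{0.20} = 1.645 + 0.842 = 2.486.
δ = d·√n ⇒ n = (δ/d)² = (2.486 / 0.21)² = 140.19.
Round up to the next whole unit.

n = 141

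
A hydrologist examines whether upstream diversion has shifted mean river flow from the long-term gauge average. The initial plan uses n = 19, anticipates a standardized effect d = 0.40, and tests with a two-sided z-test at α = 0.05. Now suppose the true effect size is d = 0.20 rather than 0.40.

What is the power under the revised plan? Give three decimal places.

Power ≈ 0.141

With d = 0.20: δ = d·√n = 0.20 × √19 = 0.8718. Critical value z_{0.025} = 1.960.
Revised power = Φ(δ − 1.960) + Φ(−δ − 1.960) = Φ(-1.088) + Φ(-2.832) = 0.1383 + 0.0023 = 0.1406.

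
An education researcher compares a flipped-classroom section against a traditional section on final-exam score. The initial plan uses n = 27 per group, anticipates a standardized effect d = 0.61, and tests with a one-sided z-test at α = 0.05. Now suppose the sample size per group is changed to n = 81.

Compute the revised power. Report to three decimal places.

Power ≈ 0.987

With n = 81 per group: δ = d·√(n/2) = 0.61 × √(81/2) = 3.8820. Critical value z_{0.05} = 1.645.
Revised power = P(Z > 1.645 − δ) = Φ(2.237) = 0.9874.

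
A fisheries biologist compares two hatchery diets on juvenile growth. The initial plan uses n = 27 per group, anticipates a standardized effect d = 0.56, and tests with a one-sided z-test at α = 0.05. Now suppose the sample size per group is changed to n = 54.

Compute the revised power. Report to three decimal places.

Power ≈ 0.897

With n = 54 per group: δ = d·√(n/2) = 0.56 × √(54/2) = 2.9098. Critical value z_{0.05} = 1.645.
Revised power = Φ(δ − 1.645) = Φ(1.265) = 0.8971.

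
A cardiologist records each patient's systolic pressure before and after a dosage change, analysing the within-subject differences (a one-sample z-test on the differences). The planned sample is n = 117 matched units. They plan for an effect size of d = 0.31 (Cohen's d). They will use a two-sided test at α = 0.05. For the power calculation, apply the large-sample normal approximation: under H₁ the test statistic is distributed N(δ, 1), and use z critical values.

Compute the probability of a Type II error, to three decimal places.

Noncentrality parameter: δ = d·√n = 0.31 × √117 = 3.3532
Critical value for a two-sided test at α = 0.05: z_{α/2} = 1.960.
Power = Φ(δ − 1.960) + Φ(−δ − 1.960) = Φ(1.393) + Φ(-5.313) = 0.9182 + 0.0000 = 0.9182.
Type II error: β = 1 − power = 1 − 0.9182 = 0.0818.

β ≈ 0.082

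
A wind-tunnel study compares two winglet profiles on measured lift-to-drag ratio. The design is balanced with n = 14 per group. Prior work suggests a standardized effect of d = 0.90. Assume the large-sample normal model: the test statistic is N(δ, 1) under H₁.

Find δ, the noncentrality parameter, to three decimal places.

δ = d·√(n/2) = 0.90 × √(14/2) = 2.3812

δ ≈ 2.381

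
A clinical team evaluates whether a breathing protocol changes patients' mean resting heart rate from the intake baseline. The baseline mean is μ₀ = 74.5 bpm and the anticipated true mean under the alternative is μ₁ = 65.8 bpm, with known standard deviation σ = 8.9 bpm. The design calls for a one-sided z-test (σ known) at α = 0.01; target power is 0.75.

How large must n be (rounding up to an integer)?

n = 10

Standardized effect: d = |μ₁ − μ₀| / σ = |65.8 − 74.5| / 8.9 = 0.9775
For power 0.75 need Φ(δ − z_{0.01}) = 0.75, so δ = z_{0.01} + z_{0.25} = 2.326 + 0.674 = 3.001.
δ = d·√n ⇒ n = (δ/d)² = (3.001 / 0.9775)² = 9.42.
Rounding up, n = 10.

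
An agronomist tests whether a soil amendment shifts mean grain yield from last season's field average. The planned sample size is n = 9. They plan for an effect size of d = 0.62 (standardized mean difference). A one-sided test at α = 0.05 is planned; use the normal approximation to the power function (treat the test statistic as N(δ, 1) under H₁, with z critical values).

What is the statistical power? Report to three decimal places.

Noncentrality parameter: δ = d·√n = 0.62 × √9 = 1.8600
Critical value for a one-sided test at α = 0.05: z_α = 1.645.
Power = P(Z > 1.645 − δ) = Φ(0.215) = 0.5852.

Power ≈ 0.585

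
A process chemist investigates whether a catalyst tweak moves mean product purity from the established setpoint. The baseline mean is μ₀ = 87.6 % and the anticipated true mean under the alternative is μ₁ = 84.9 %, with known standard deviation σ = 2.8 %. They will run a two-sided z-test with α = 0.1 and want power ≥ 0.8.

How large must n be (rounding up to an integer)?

n = 7

Standardized effect: d = |μ₁ − μ₀| / σ = |84.9 − 87.6| / 2.8 = 0.9643
Set Φ(δ − 1.645) = 0.8; then δ − 1.645 = Φ⁻¹(0.8) = 0.842, giving δ = 2.486.
(For δ > 0 the lower-tail rejection region contributes negligibly to power, so the one-term inversion is standard.)
δ = d·√n ⇒ n = (δ/d)² = (2.486 / 0.9643)² = 6.65.
Round up to the next whole unit.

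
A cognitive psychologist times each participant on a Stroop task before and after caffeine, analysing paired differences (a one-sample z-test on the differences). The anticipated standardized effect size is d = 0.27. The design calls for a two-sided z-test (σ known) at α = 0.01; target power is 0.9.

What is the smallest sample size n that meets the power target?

Set Φ(δ − 2.576) = 0.9; then δ − 2.576 = Φ⁻¹(0.9) = 1.282, giving δ = 3.857.
(For δ > 0 the lower-tail rejection region contributes negligibly to power, so the one-term inversion is standard.)
δ = d·√n ⇒ n = (δ/d)² = (3.857 / 0.27)² = 204.11.
Round up to the next whole unit.

n = 205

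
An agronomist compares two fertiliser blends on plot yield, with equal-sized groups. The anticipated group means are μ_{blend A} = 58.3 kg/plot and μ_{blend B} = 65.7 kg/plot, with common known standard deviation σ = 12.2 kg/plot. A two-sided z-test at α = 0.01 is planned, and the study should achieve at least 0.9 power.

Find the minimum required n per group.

n = 81 per group

Standardized effect: d = |μ_{blend A} − μ_{blend B}| / σ = |58.3 − 65.7| / 12.2 = 0.6066
For power 0.9 need Φ(δ − z_{0.005}) = 0.9, so δ = z_{0.005} + z_{0.10} = 2.576 + 1.282 = 3.857.
(Ignoring the negligible lower-tail rejection probability gives the usual closed-form inversion.)
δ = d·√(n/2) ⇒ n = 2(δ/d)² = 2 × (3.857 / 0.6066)² = 80.89.
Rounding up, n = 81 per group.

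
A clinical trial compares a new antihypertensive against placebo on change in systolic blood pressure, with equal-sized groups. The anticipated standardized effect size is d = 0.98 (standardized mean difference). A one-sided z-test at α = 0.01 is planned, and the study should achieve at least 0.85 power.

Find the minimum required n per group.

n = 24 per group

Set Φ(δ − 2.326) = 0.85; then δ − 2.326 = Φ⁻¹(0.85) = 1.036, giving δ = 3.363.
δ = d·√(n/2) ⇒ n = 2(δ/d)² = 2 × (3.363 / 0.98)² = 23.55.
Rounding up, n = 24 per group.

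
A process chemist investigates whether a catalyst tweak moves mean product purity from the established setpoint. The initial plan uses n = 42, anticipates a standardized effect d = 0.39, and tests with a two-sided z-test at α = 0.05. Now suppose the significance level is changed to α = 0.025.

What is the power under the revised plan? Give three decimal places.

Power ≈ 0.613

δ = d·√n = 0.39 × √42 = 2.5275 (unchanged). New critical value: z_{0.0125} = 2.241.
Revised power = Φ(δ − 2.241) + Φ(−δ − 2.241) = Φ(0.286) + Φ(-4.769) = 0.6126 + 0.0000 = 0.6126.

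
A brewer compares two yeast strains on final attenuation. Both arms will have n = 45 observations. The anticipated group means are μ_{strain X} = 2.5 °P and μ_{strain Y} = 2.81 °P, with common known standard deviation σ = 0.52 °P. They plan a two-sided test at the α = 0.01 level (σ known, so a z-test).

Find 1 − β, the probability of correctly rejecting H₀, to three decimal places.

Power ≈ 0.599

Standardized effect: d = |μ_{strain X} − μ_{strain Y}| / σ = |2.5 − 2.81| / 0.52 = 0.5962
Noncentrality parameter: δ = d·√(n/2) = 0.5962 × √(45/2) = 2.8278
Critical value for a two-sided test at α = 0.01: z_{α/2} = 2.576.
Power = Φ(δ − 2.576) + Φ(−δ − 2.576) = Φ(0.252) + Φ(-5.404) = 0.5995 + 0.0000 = 0.5995.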